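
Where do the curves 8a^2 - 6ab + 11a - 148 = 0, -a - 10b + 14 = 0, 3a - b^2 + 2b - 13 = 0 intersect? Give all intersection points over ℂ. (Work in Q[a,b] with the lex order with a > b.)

Compute a lex Gröbner basis by Buchberger's algorithm.
f_1 = 8a^2 - 6ab + 11a - 148, LT = a^2.
f_2 = -a - 10b + 14, LT = a.
f_3 = 3a - b^2 + 2b - 13, LT = a.

S(f_1,f_2): lcm = a^2. S = -43/4ab + 123/8a - 37/2.
  reduce S modulo (f_1, f_2, f_3):
  remainder 215/2b^2 - 1217/4b + 787/4 ≠ 0; add h_4 = 215/2b^2 - 1217/4b + 787/4 to the basis.

S(f_1,f_3): lcm = a^2. S = 1/3ab^2 - 17/12ab + 137/24a - 37/2.
  reduce S modulo (f_1, f_2, f_3, h_4):
  remainder -163503/3698b + 163503/3698 ≠ 0; add h_5 = -163503/3698b + 163503/3698 to the basis.

The other S-polynomials (S(f_2,f_3), S(f_1,h_4), S(f_2,h_4), S(f_3,h_4), S(f_1,h_5), S(f_2,h_5), S(f_3,h_5), S(h_4,h_5)) all reduce to 0 modulo the current basis, so we have a Gröbner basis.
Inter-reduce: drop elements whose leading term is divisible by another's, tail-reduce, and make monic.
Reduced Gröbner basis: {a - 4, b - 1}.

Since the basis is lex-ordered, b - 1 is univariate in b. Its roots are {1}. Back-substituting each root into the other basis elements fixes the other coordinates.
  b = 1: the earlier basis element becomes a - 4 = 0, giving a = 4 — point (4, 1).

{(4, 1)}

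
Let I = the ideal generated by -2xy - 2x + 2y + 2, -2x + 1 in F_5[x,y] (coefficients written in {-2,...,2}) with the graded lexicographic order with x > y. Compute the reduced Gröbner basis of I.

f_1 = -2xy - 2x + 2y + 2, LT = xy.
f_2 = -2x + 1, LT = x.

S(f_1,f_2): lcm = xy. S = x + 2y - 1.
  leading term x: subtract (2)·f_2 from x + 2y - 1 → 2y + 2
  leading term y: no divisor's leading term divides it; move 2y to the remainder.
  leading term 1: no divisor's leading term divides it; move 2 to the remainder.
  remainder 2y + 2 ≠ 0; add g_3 = 2y + 2 to the basis.

The other S-polynomials (S(f_1,g_3), S(f_2,g_3)) all reduce to 0 modulo the current basis, so we have a Gröbner basis.
Inter-reduce: drop elements whose leading term is divisible by another's, tail-reduce, and make monic.

G = {x + 2, y + 1}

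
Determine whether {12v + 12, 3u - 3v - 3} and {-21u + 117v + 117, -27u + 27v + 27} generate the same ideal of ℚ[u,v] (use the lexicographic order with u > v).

For a fixed monomial order, each ideal has a unique reduced Gröbner basis; comparing bases decides equality.
Buchberger on the first generating set:
f_1 = 12v + 12, LT = v.
f_2 = 3u - 3v - 3, LT = u.

S(f_1,f_2): leading monomials are coprime, so the S-polynomial reduces to 0 (Buchberger's first criterion).
Every S-polynomial of the final basis reduces to 0, so we have a Gröbner basis.
Inter-reduce: drop elements whose leading term is divisible by another's, tail-reduce, and make monic.
Reduced Gröbner basis: {u, v + 1}.

Buchberger on the second generating set:
h_1 = -21u + 117v + 117, LT = u.
h_2 = -27u + 27v + 27, LT = u.

S(h_1,h_2): lcm = u. S = -32/7v - 32/7.
  leading term v: no divisor's leading term divides it; move -32/7v to the remainder.
  leading term 1: no divisor's leading term divides it; move -32/7 to the remainder.
  remainder -32/7v - 32/7 ≠ 0; add k_3 = -32/7v - 32/7 to the basis.

S(h_1,k_3): leading monomials are coprime, so the S-polynomial reduces to 0 (Buchberger's first criterion).
S(h_2,k_3): leading monomials are coprime, so the S-polynomial reduces to 0 (Buchberger's first criterion).
Every S-polynomial of the final basis reduces to 0, so we have a Gröbner basis.
Inter-reduce: drop elements whose leading term is divisible by another's, tail-reduce, and make monic.
Reduced Gröbner basis: {u, v + 1}.

The two bases agree; hence the ideals are identical.

Yes, the ideals are equal.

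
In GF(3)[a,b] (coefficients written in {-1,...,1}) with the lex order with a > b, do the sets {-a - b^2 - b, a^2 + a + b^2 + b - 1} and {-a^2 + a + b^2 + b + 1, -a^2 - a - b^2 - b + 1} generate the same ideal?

Yes, the ideals are equal.

Two ideals are equal iff their reduced Gröbner bases coincide (the reduced basis is unique for a fixed ordering).
Buchberger on the first generating set:
f_1 = -a - b^2 - b, LT = a.
f_2 = a^2 + a + b^2 + b - 1, LT = a^2.

S(f_1,f_2): lcm = a^2. S = ab^2 + ab - a - b^2 - b + 1.
  leading term ab^2: subtract (-b^2)·f_1 from ab^2 + ab - a - b^2 - b + 1 → ab - a - b^4 - b^3 - b^2 - b + 1
  leading term ab: subtract (-b)·f_1 from ab - a - b^4 - b^3 - b^2 - b + 1 → -a - b^4 + b^3 + b^2 - b + 1
  leading term a: subtract (1)·f_1 from -a - b^4 + b^3 + b^2 - b + 1 → -b^4 + b^3 - b^2 + 1
  leading term b^4: no divisor's leading term divides it; move -b^4 to the remainder.
  leading term b^3: no divisor's leading term divides it; move b^3 to the remainder.
  leading term b^2: no divisor's leading term divides it; move -b^2 to the remainder.
  leading term 1: no divisor's leading term divides it; move 1 to the remainder.
  remainder -b^4 + b^3 - b^2 + 1 ≠ 0; add g_3 = -b^4 + b^3 - b^2 + 1 to the basis.

S(f_1,g_3): leading monomials are coprime, so the S-polynomial reduces to 0 (Buchberger's first criterion).
S(f_2,g_3): leading monomials are coprime, so the S-polynomial reduces to 0 (Buchberger's first criterion).
Every S-polynomial of the final basis reduces to 0, so we have a Gröbner basis.
Inter-reduce: drop elements whose leading term is divisible by another's, tail-reduce, and make monic.
Reduced Gröbner basis: {a + b^2 + b, b^4 - b^3 + b^2 - 1}.

Buchberger on the second generating set:
h_1 = -a^2 + a + b^2 + b + 1, LT = a^2.
h_2 = -a^2 - a - b^2 - b + 1, LT = a^2.

S(h_1,h_2): lcm = a^2. S = a + b^2 + b.
  leading term a: no divisor's leading term divides it; move a to the remainder.
  leading term b^2: no divisor's leading term divides it; move b^2 to the remainder.
  leading term b: no divisor's leading term divides it; move b to the remainder.
  remainder a + b^2 + b ≠ 0; add k_3 = a + b^2 + b to the basis.

S(h_1,k_3): lcm = a^2. S = -ab^2 - ab - a - b^2 - b - 1.
  leading term ab^2: subtract (-b^2)·k_3 from -ab^2 - ab - a - b^2 - b - 1 → -ab - a + b^4 + b^3 - b^2 - b - 1
  leading term ab: subtract (-b)·k_3 from -ab - a + b^4 + b^3 - b^2 - b - 1 → -a + b^4 - b^3 - b - 1
  leading term a: subtract (-1)·k_3 from -a + b^4 - b^3 - b - 1 → b^4 - b^3 + b^2 - 1
  leading term b^4: no divisor's leading term divides it; move b^4 to the remainder.
  leading term b^3: no divisor's leading term divides it; move -b^3 to the remainder.
  leading term b^2: no divisor's leading term divides it; move b^2 to the remainder.
  leading term 1: no divisor's leading term divides it; move -1 to the remainder.
  remainder b^4 - b^3 + b^2 - 1 ≠ 0; add k_4 = b^4 - b^3 + b^2 - 1 to the basis.

S(h_2,k_3): lcm = a^2. S = -ab^2 - ab + a + b^2 + b - 1.
  leading term ab^2: subtract (-b^2)·k_3 from -ab^2 - ab + a + b^2 + b - 1 → -ab + a + b^4 + b^3 + b^2 + b - 1
  leading term ab: subtract (-b)·k_3 from -ab + a + b^4 + b^3 + b^2 + b - 1 → a + b^4 - b^3 - b^2 + b - 1
  leading term a: subtract (1)·k_3 from a + b^4 - b^3 - b^2 + b - 1 → b^4 - b^3 + b^2 - 1
  leading term b^4: subtract (1)·k_4 from b^4 - b^3 + b^2 - 1 → 0
  remainder 0.

S(h_1,k_4): leading monomials are coprime, so the S-polynomial reduces to 0 (Buchberger's first criterion).
S(h_2,k_4): leading monomials are coprime, so the S-polynomial reduces to 0 (Buchberger's first criterion).
S(k_3,k_4): leading monomials are coprime, so the S-polynomial reduces to 0 (Buchberger's first criterion).
Every S-polynomial of the final basis reduces to 0, so we have a Gröbner basis.
Inter-reduce: drop elements whose leading term is divisible by another's, tail-reduce, and make monic.
Reduced Gröbner basis: {a + b^2 + b, b^4 - b^3 + b^2 - 1}.

The two bases agree; hence the ideals are identical.
The same test decides containment: I ⊆ J iff every generator of I reduces to 0 modulo a Gröbner basis of J.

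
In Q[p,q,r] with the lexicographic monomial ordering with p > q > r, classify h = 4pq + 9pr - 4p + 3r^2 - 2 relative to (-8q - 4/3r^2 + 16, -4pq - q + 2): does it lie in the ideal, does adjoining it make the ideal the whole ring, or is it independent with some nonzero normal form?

4pq + 9pr - 4p + 3r^2 - 2 is independent of I; its normal form modulo I is 9pr - 4p + 19/6r^2 - 2.

First compute the reduced Gröbner basis of I by Buchberger's algorithm.
f_1 = -8q - 4/3r^2 + 16, LT = q.
f_2 = -4pq - q + 2, LT = pq.

S(f_1,f_2): lcm = pq. S = 1/6pr^2 - 2p - 1/4q + 1/2.
  reduce S modulo (f_1, f_2):
  remainder 1/6pr^2 - 2p + 1/24r^2 ≠ 0; add k_3 = 1/6pr^2 - 2p + 1/24r^2 to the basis.

The other S-polynomials (S(f_1,k_3), S(f_2,k_3)) all reduce to 0 modulo the current basis, so we have a Gröbner basis.
Inter-reduce: drop elements whose leading term is divisible by another's, tail-reduce, and make monic.
Reduced Gröbner basis: {pr^2 - 12p + 1/4r^2, q + 1/6r^2 - 2}.
Label its elements g_1 = pr^2 - 12p + 1/4r^2, g_2 = q + 1/6r^2 - 2.

Reduce h = 4pq + 9pr - 4p + 3r^2 - 2 modulo G:
  leading term pq: subtract (4p)·g_2 from 4pq + 9pr - 4p + 3r^2 - 2 → -2/3pr^2 + 9pr + 4p + 3r^2 - 2
  leading term pr^2: subtract (-2/3)·g_1 from -2/3pr^2 + 9pr + 4p + 3r^2 - 2 → 9pr - 4p + 19/6r^2 - 2
  leading term pr: no divisor's leading term divides it; move 9pr to the remainder.
  leading term p: no divisor's leading term divides it; move -4p to the remainder.
  leading term r^2: no divisor's leading term divides it; move 19/6r^2 to the remainder.
  leading term 1: no divisor's leading term divides it; move -2 to the remainder.
  normal form = 9pr - 4p + 19/6r^2 - 2.
The normal form is nonzero, so h ∉ I. Since h minus its normal form lies in I, I + (h) = I + (n) where n = 9pr - 4p + 19/6r^2 - 2; decide whether this ideal is the whole ring.
Run Buchberger on G together with n (pairs among the g_i already reduce to 0 since G is a Gröbner basis):
g_1 = pr^2 - 12p + 1/4r^2, LT = pr^2.
g_2 = q + 1/6r^2 - 2, LT = q.
n = 9pr - 4p + 19/6r^2 - 2, LT = pr.

S(g_1,n): lcm = pr^2. S = 4/9pr - 12p - 19/54r^3 + 1/4r^2 + 2/9r.
  reduce S modulo (g_1, g_2, n):
  remainder -956/81p - 19/54r^3 + 91/972r^2 + 2/9r + 8/81 ≠ 0; add m_4 = -956/81p - 19/54r^3 + 91/972r^2 + 2/9r + 8/81 to the basis.

S(g_1,m_4): lcm = pr^2. S = -12p - 57/1912r^5 + 91/11472r^4 + 9/478r^3 + 247/956r^2.
  reduce S modulo (g_1, g_2, n, m_4):
  remainder -57/1912r^5 + 91/11472r^4 + 90/239r^3 + 39/239r^2 - 54/239r - 24/239 ≠ 0; add m_5 = -57/1912r^5 + 91/11472r^4 + 90/239r^3 + 39/239r^2 - 54/239r - 24/239 to the basis.

S(n,m_4): lcm = pr. S = -4/9p - 57/1912r^4 + 91/11472r^3 + 2392/6453r^2 + 2/239r - 2/9.
  reduce S modulo (g_1, g_2, n, m_4, m_5):
  remainder -57/1912r^4 + 81/3824r^3 + 351/956r^2 - 54/239 ≠ 0; add m_6 = -57/1912r^4 + 81/3824r^3 + 351/956r^2 - 54/239 to the basis.

The other S-polynomials (S(g_1,g_2), S(g_2,n), S(g_2,m_4), S(g_1,m_5), S(g_2,m_5), S(n,m_5), S(m_4,m_5), S(g_1,m_6), S(g_2,m_6), S(n,m_6), S(m_4,m_6), S(m_5,m_6)) all reduce to 0 modulo the current basis, so we have a Gröbner basis.
Inter-reduce: drop elements whose leading term is divisible by another's, tail-reduce, and make monic.
Reduced Gröbner basis: {p + 57/1912r^3 - 91/11472r^2 - 9/478r - 2/239, q + 1/6r^2 - 2, r^4 - 27/38r^3 - 234/19r^2 + 144/19}.
The reduced Gröbner basis of I + (h) is {p + 57/1912r^3 - 91/11472r^2 - 9/478r - 2/239, q + 1/6r^2 - 2, r^4 - 27/38r^3 - 234/19r^2 + 144/19} ≠ {1}, a proper ideal, so the enlarged system stays consistent: h is independent of I, with normal form 9pr - 4p + 19/6r^2 - 2.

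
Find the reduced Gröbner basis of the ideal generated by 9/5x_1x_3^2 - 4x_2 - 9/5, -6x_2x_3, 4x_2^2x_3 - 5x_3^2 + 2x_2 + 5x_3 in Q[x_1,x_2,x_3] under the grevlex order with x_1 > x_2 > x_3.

f_1 = 9/5x_1x_3^2 - 4x_2 - 9/5, LT = x_1x_3^2.
f_2 = -6x_2x_3, LT = x_2x_3.
f_3 = 4x_2^2x_3 - 5x_3^2 + 2x_2 + 5x_3, LT = x_2^2x_3.

S(f_1,f_2): lcm = x_1x_2x_3^2. S = -20/9x_2^2 - x_2.
  leading term x_2^2: no divisor's leading term divides it; move -20/9x_2^2 to the remainder.
  leading term x_2: no divisor's leading term divides it; move -x_2 to the remainder.
  remainder -20/9x_2^2 - x_2 ≠ 0; add g_4 = -20/9x_2^2 - x_2 to the basis.

S(f_1,f_3): lcm = x_1x_2^2x_3^2. S = 5/4x_1x_3^3 - 20/9x_2^3 - 1/2x_1x_2x_3 - 5/4x_1x_3^2 - x_2^2.
  leading term x_1x_3^3: subtract (25/36x_3)·f_1 from 5/4x_1x_3^3 - 20/9x_2^3 - 1/2x_1x_2x_3 - 5/4x_1x_3^2 - x_2^2 → -20/9x_2^3 - 1/2x_1x_2x_3 - 5/4x_1x_3^2 - x_2^2 + 25/9x_2x_3 + 5/4x_3
  leading term x_2^3: subtract (x_2)·g_4 from -20/9x_2^3 - 1/2x_1x_2x_3 - 5/4x_1x_3^2 - x_2^2 + 25/9x_2x_3 + 5/4x_3 → -1/2x_1x_2x_3 - 5/4x_1x_3^2 + 25/9x_2x_3 + 5/4x_3
  leading term x_1x_2x_3: subtract (1/12x_1)·f_2 from -1/2x_1x_2x_3 - 5/4x_1x_3^2 + 25/9x_2x_3 + 5/4x_3 → -5/4x_1x_3^2 + 25/9x_2x_3 + 5/4x_3
  leading term x_1x_3^2: subtract (-25/36)·f_1 from -5/4x_1x_3^2 + 25/9x_2x_3 + 5/4x_3 → 25/9x_2x_3 - 25/9x_2 + 5/4x_3 - 5/4
  leading term x_2x_3: subtract (-25/54)·f_2 from 25/9x_2x_3 - 25/9x_2 + 5/4x_3 - 5/4 → -25/9x_2 + 5/4x_3 - 5/4
  leading term x_2: no divisor's leading term divides it; move -25/9x_2 to the remainder.
  leading term x_3: no divisor's leading term divides it; move 5/4x_3 to the remainder.
  leading term 1: no divisor's leading term divides it; move -5/4 to the remainder.
  remainder -25/9x_2 + 5/4x_3 - 5/4 ≠ 0; add g_5 = -25/9x_2 + 5/4x_3 - 5/4 to the basis.

S(f_2,f_3): lcm = x_2^2x_3. S = 5/4x_3^2 - 1/2x_2 - 5/4x_3.
  leading term x_3^2: no divisor's leading term divides it; move 5/4x_3^2 to the remainder.
  leading term x_2: subtract (9/50)·g_5 from -1/2x_2 - 5/4x_3 → -59/40x_3 + 9/40
  leading term x_3: no divisor's leading term divides it; move -59/40x_3 to the remainder.
  leading term 1: no divisor's leading term divides it; move 9/40 to the remainder.
  remainder 5/4x_3^2 - 59/40x_3 + 9/40 ≠ 0; add g_6 = 5/4x_3^2 - 59/40x_3 + 9/40 to the basis.

S(f_2,g_5): lcm = x_2x_3. S = 9/20x_3^2 - 9/20x_3.
  leading term x_3^2: subtract (9/25)·g_6 from 9/20x_3^2 - 9/20x_3 → 81/1000x_3 - 81/1000
  leading term x_3: no divisor's leading term divides it; move 81/1000x_3 to the remainder.
  leading term 1: no divisor's leading term divides it; move -81/1000 to the remainder.
  remainder 81/1000x_3 - 81/1000 ≠ 0; add g_7 = 81/1000x_3 - 81/1000 to the basis.

S(f_1,g_6): lcm = x_1x_3^2. S = 59/50x_1x_3 - 9/50x_1 - 20/9x_2 - 1.
  leading term x_1x_3: subtract (1180/81x_1)·g_7 from 59/50x_1x_3 - 9/50x_1 - 20/9x_2 - 1 → x_1 - 20/9x_2 - 1
  leading term x_1: no divisor's leading term divides it; move x_1 to the remainder.
  leading term x_2: subtract (4/5)·g_5 from -20/9x_2 - 1 → -x_3
  leading term x_3: subtract (-1000/81)·g_7 from -x_3 → -1
  leading term 1: no divisor's leading term divides it; move -1 to the remainder.
  remainder x_1 - 1 ≠ 0; add g_8 = x_1 - 1 to the basis.

The other S-polynomials (S(f_1,g_4), S(f_2,g_4), S(f_3,g_4), S(f_1,g_5), S(f_3,g_5), S(g_4,g_5), S(f_2,g_6), S(f_3,g_6), S(g_4,g_6), S(g_5,g_6), S(f_1,g_7), S(f_2,g_7), S(f_3,g_7), S(g_4,g_7), S(g_5,g_7), S(g_6,g_7), S(f_1,g_8), S(f_2,g_8), S(f_3,g_8), S(g_4,g_8), S(g_5,g_8), S(g_6,g_8), S(g_7,g_8)) all reduce to 0 modulo the current basis, so we have a Gröbner basis.
Inter-reduce: drop elements whose leading term is divisible by another's, tail-reduce, and make monic.

G = {x_1 - 1, x_2, x_3 - 1}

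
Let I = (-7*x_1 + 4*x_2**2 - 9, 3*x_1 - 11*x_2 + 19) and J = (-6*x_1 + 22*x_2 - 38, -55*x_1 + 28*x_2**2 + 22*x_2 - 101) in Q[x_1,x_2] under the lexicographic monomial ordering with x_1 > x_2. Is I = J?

Since reduced Gröbner bases are canonical representatives of ideals under a given ordering, it suffices to compute and compare them.
Buchberger on the first generating set:
f_1 = -7*x_1 + 4*x_2**2 - 9, LT = x_1.
f_2 = 3*x_1 - 11*x_2 + 19, LT = x_1.

S(f_1,f_2): lcm = x_1. S = -4/7*x_2**2 + 11/3*x_2 - 106/21.
  leading term x_2**2: no divisor's leading term divides it; move -4/7*x_2**2 to the remainder.
  leading term x_2: no divisor's leading term divides it; move 11/3*x_2 to the remainder.
  leading term 1: no divisor's leading term divides it; move -106/21 to the remainder.
  remainder -4/7*x_2**2 + 11/3*x_2 - 106/21 ≠ 0; add g_3 = -4/7*x_2**2 + 11/3*x_2 - 106/21 to the basis.

The other S-polynomials (S(f_1,g_3), S(f_2,g_3)) all reduce to 0 modulo the current basis, so we have a Gröbner basis.
Inter-reduce: drop elements whose leading term is divisible by another's, tail-reduce, and make monic.
Reduced Gröbner basis: {x_1 - 11/3*x_2 + 19/3, x_2**2 - 77/12*x_2 + 53/6}.

Buchberger on the second generating set:
h_1 = -6*x_1 + 22*x_2 - 38, LT = x_1.
h_2 = -55*x_1 + 28*x_2**2 + 22*x_2 - 101, LT = x_1.

S(h_1,h_2): lcm = x_1. S = 28/55*x_2**2 - 49/15*x_2 + 742/165.
  leading term x_2**2: no divisor's leading term divides it; move 28/55*x_2**2 to the remainder.
  leading term x_2: no divisor's leading term divides it; move -49/15*x_2 to the remainder.
  leading term 1: no divisor's leading term divides it; move 742/165 to the remainder.
  remainder 28/55*x_2**2 - 49/15*x_2 + 742/165 ≠ 0; add k_3 = 28/55*x_2**2 - 49/15*x_2 + 742/165 to the basis.

The other S-polynomials (S(h_1,k_3), S(h_2,k_3)) all reduce to 0 modulo the current basis, so we have a Gröbner basis.
Inter-reduce: drop elements whose leading term is divisible by another's, tail-reduce, and make monic.
Reduced Gröbner basis: {x_1 - 11/3*x_2 + 19/3, x_2**2 - 77/12*x_2 + 53/6}.

These coincide, so the ideals are equal.

Yes, the ideals are equal.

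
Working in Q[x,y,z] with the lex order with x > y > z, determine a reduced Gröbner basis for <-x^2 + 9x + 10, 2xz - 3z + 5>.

G = {x + 17/2z - 15/2, z^2 - 12/17z - 5/17}

f_1 = -x^2 + 9x + 10, LT = x^2.
f_2 = 2xz - 3z + 5, LT = xz.

S(f_1,f_2): lcm = x^2z. S = -15/2xz - 5/2x - 10z.
  leading term xz: subtract (-15/4)·f_2 from -15/2xz - 5/2x - 10z → -5/2x - 85/4z + 75/4
  leading term x: no divisor's leading term divides it; move -5/2x to the remainder.
  leading term z: no divisor's leading term divides it; move -85/4z to the remainder.
  leading term 1: no divisor's leading term divides it; move 75/4 to the remainder.
  remainder -5/2x - 85/4z + 75/4 ≠ 0; add g_3 = -5/2x - 85/4z + 75/4 to the basis.

S(f_2,g_3): lcm = xz. S = -17/2z^2 + 6z + 5/2.
  leading term z^2: no divisor's leading term divides it; move -17/2z^2 to the remainder.
  leading term z: no divisor's leading term divides it; move 6z to the remainder.
  leading term 1: no divisor's leading term divides it; move 5/2 to the remainder.
  remainder -17/2z^2 + 6z + 5/2 ≠ 0; add g_4 = -17/2z^2 + 6z + 5/2 to the basis.

The other S-polynomials (S(f_1,g_3), S(f_1,g_4), S(f_2,g_4), S(g_3,g_4)) all reduce to 0 modulo the current basis, so we have a Gröbner basis.
Inter-reduce: drop elements whose leading term is divisible by another's, tail-reduce, and make monic.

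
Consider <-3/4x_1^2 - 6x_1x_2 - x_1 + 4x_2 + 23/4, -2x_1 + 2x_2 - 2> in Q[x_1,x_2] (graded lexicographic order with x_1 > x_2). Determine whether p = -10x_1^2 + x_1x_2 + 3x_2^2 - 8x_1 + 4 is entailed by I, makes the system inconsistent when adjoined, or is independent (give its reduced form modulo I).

-10x_1^2 + x_1x_2 + 3x_2^2 - 8x_1 + 4 is independent of I; its normal form modulo I is 5/3x_2 - 10/3.

First compute the reduced Gröbner basis of I by Buchberger's algorithm.
f_1 = -3/4x_1^2 - 6x_1x_2 - x_1 + 4x_2 + 23/4, LT = x_1^2.
f_2 = -2x_1 + 2x_2 - 2, LT = x_1.

S(f_1,f_2): lcm = x_1^2. S = 9x_1x_2 + 1/3x_1 - 16/3x_2 - 23/3.
  leading term x_1x_2: subtract (-9/2x_2)·f_2 from 9x_1x_2 + 1/3x_1 - 16/3x_2 - 23/3 → 9x_2^2 + 1/3x_1 - 43/3x_2 - 23/3
  leading term x_2^2: no divisor's leading term divides it; move 9x_2^2 to the remainder.
  leading term x_1: subtract (-1/6)·f_2 from 1/3x_1 - 43/3x_2 - 23/3 → -14x_2 - 8
  leading term x_2: no divisor's leading term divides it; move -14x_2 to the remainder.
  leading term 1: no divisor's leading term divides it; move -8 to the remainder.
  remainder 9x_2^2 - 14x_2 - 8 ≠ 0; add h_3 = 9x_2^2 - 14x_2 - 8 to the basis.

The other S-polynomials (S(f_1,h_3), S(f_2,h_3)) all reduce to 0 modulo the current basis, so we have a Gröbner basis.
Inter-reduce: drop elements whose leading term is divisible by another's, tail-reduce, and make monic.
Reduced Gröbner basis: {x_2^2 - 14/9x_2 - 8/9, x_1 - x_2 + 1}.
Label its elements g_1 = x_2^2 - 14/9x_2 - 8/9, g_2 = x_1 - x_2 + 1.

Reduce p = -10x_1^2 + x_1x_2 + 3x_2^2 - 8x_1 + 4 modulo G:
  leading term x_1^2: subtract (-10x_1)·g_2 from -10x_1^2 + x_1x_2 + 3x_2^2 - 8x_1 + 4 → -9x_1x_2 + 3x_2^2 + 2x_1 + 4
  leading term x_1x_2: subtract (-9x_2)·g_2 from -9x_1x_2 + 3x_2^2 + 2x_1 + 4 → -6x_2^2 + 2x_1 + 9x_2 + 4
  leading term x_2^2: subtract (-6)·g_1 from -6x_2^2 + 2x_1 + 9x_2 + 4 → 2x_1 - 1/3x_2 - 4/3
  leading term x_1: subtract (2)·g_2 from 2x_1 - 1/3x_2 - 4/3 → 5/3x_2 - 10/3
  leading term x_2: no divisor's leading term divides it; move 5/3x_2 to the remainder.
  leading term 1: no divisor's leading term divides it; move -10/3 to the remainder.
  normal form = 5/3x_2 - 10/3.
The normal form is nonzero, so p ∉ I. Since p minus its normal form lies in I, I + (p) = I + (r) where r = 5/3x_2 - 10/3; decide whether this ideal is the whole ring.
Run Buchberger on G together with r (pairs among the g_i already reduce to 0 since G is a Gröbner basis):
g_1 = x_2^2 - 14/9x_2 - 8/9, LT = x_2^2.
g_2 = x_1 - x_2 + 1, LT = x_1.
r = 5/3x_2 - 10/3, LT = x_2.

The S-polynomials (S(g_1,g_2), S(g_1,r), S(g_2,r)) all reduce to 0 modulo the current basis, so we have a Gröbner basis.
Inter-reduce: drop elements whose leading term is divisible by another's, tail-reduce, and make monic.
Reduced Gröbner basis: {x_1 - 1, x_2 - 2}.
The reduced Gröbner basis of I + (p) is {x_1 - 1, x_2 - 2} ≠ {1}, a proper ideal, so the enlarged system stays consistent: p is independent of I, with normal form 5/3x_2 - 10/3.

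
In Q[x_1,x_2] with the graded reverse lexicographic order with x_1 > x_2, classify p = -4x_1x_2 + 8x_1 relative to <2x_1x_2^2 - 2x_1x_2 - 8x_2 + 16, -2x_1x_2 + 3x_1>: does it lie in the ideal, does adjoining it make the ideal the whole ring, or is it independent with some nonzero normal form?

First compute the reduced Gröbner basis of I by Buchberger's algorithm.
f_1 = 2x_1x_2^2 - 2x_1x_2 - 8x_2 + 16, LT = x_1x_2^2.
f_2 = -2x_1x_2 + 3x_1, LT = x_1x_2.

S(f_1,f_2): lcm = x_1x_2^2. S = 1/2x_1x_2 - 4x_2 + 8.
  leading term x_1x_2: subtract (-1/4)·f_2 from 1/2x_1x_2 - 4x_2 + 8 → 3/4x_1 - 4x_2 + 8
  leading term x_1: no divisor's leading term divides it; move 3/4x_1 to the remainder.
  leading term x_2: no divisor's leading term divides it; move -4x_2 to the remainder.
  leading term 1: no divisor's leading term divides it; move 8 to the remainder.
  remainder 3/4x_1 - 4x_2 + 8 ≠ 0; add h_3 = 3/4x_1 - 4x_2 + 8 to the basis.

S(f_1,h_3): lcm = x_1x_2^2. S = 16/3x_2^3 - x_1x_2 - 32/3x_2^2 - 4x_2 + 8.
  leading term x_2^3: no divisor's leading term divides it; move 16/3x_2^3 to the remainder.
  leading term x_1x_2: subtract (1/2)·f_2 from -x_1x_2 - 32/3x_2^2 - 4x_2 + 8 → -32/3x_2^2 - 3/2x_1 - 4x_2 + 8
  leading term x_2^2: no divisor's leading term divides it; move -32/3x_2^2 to the remainder.
  leading term x_1: subtract (-2)·h_3 from -3/2x_1 - 4x_2 + 8 → -12x_2 + 24
  leading term x_2: no divisor's leading term divides it; move -12x_2 to the remainder.
  leading term 1: no divisor's leading term divides it; move 24 to the remainder.
  remainder 16/3x_2^3 - 32/3x_2^2 - 12x_2 + 24 ≠ 0; add h_4 = 16/3x_2^3 - 32/3x_2^2 - 12x_2 + 24 to the basis.

S(f_2,h_3): lcm = x_1x_2. S = 16/3x_2^2 - 3/2x_1 - 32/3x_2.
  leading term x_2^2: no divisor's leading term divides it; move 16/3x_2^2 to the remainder.
  leading term x_1: subtract (-2)·h_3 from -3/2x_1 - 32/3x_2 → -56/3x_2 + 16
  leading term x_2: no divisor's leading term divides it; move -56/3x_2 to the remainder.
  leading term 1: no divisor's leading term divides it; move 16 to the remainder.
  remainder 16/3x_2^2 - 56/3x_2 + 16 ≠ 0; add h_5 = 16/3x_2^2 - 56/3x_2 + 16 to the basis.

The other S-polynomials (S(f_1,h_4), S(f_2,h_4), S(h_3,h_4), S(f_1,h_5), S(f_2,h_5), S(h_3,h_5), S(h_4,h_5)) all reduce to 0 modulo the current basis, so we have a Gröbner basis.
Inter-reduce: drop elements whose leading term is divisible by another's, tail-reduce, and make monic.
Reduced Gröbner basis: {x_2^2 - 7/2x_2 + 3, x_1 - 16/3x_2 + 32/3}.
Label its elements g_1 = x_2^2 - 7/2x_2 + 3, g_2 = x_1 - 16/3x_2 + 32/3.

Reduce p = -4x_1x_2 + 8x_1 modulo G:
  leading term x_1x_2: subtract (-4x_2)·g_2 from -4x_1x_2 + 8x_1 → -64/3x_2^2 + 8x_1 + 128/3x_2
  leading term x_2^2: subtract (-64/3)·g_1 from -64/3x_2^2 + 8x_1 + 128/3x_2 → 8x_1 - 32x_2 + 64
  leading term x_1: subtract (8)·g_2 from 8x_1 - 32x_2 + 64 → 32/3x_2 - 64/3
  leading term x_2: no divisor's leading term divides it; move 32/3x_2 to the remainder.
  leading term 1: no divisor's leading term divides it; move -64/3 to the remainder.
  normal form = 32/3x_2 - 64/3.
The normal form is nonzero, so p ∉ I. Since p minus its normal form lies in I, I + (p) = I + (r) where r = 32/3x_2 - 64/3; decide whether this ideal is the whole ring.
Run Buchberger on G together with r (pairs among the g_i already reduce to 0 since G is a Gröbner basis):
g_1 = x_2^2 - 7/2x_2 + 3, LT = x_2^2.
g_2 = x_1 - 16/3x_2 + 32/3, LT = x_1.
r = 32/3x_2 - 64/3, LT = x_2.

The S-polynomials (S(g_1,g_2), S(g_1,r), S(g_2,r)) all reduce to 0 modulo the current basis, so we have a Gröbner basis.
Inter-reduce: drop elements whose leading term is divisible by another's, tail-reduce, and make monic.
Reduced Gröbner basis: {x_1, x_2 - 2}.
The reduced Gröbner basis of I + (p) is {x_1, x_2 - 2} ≠ {1}, a proper ideal, so the enlarged system stays consistent: p is independent of I, with normal form 32/3x_2 - 64/3.

-4x_1x_2 + 8x_1 is independent of I; its normal form modulo I is 32/3x_2 - 64/3.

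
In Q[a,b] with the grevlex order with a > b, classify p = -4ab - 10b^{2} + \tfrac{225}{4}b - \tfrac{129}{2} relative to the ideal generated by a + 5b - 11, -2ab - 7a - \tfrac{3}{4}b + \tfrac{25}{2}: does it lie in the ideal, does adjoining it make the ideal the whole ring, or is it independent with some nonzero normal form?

First compute the reduced Gröbner basis of I by Buchberger's algorithm.
f_1 = a + 5b - 11, LT = a.
f_2 = -2ab - 7a - \tfrac{3}{4}b + \tfrac{25}{2}, LT = ab.

S(f_1,f_2): lcm = ab. S = 5b^{2} - \tfrac{7}{2}a - \tfrac{91}{8}b + \tfrac{25}{4}.
  leading term b^{2}: no divisor's leading term divides it; move 5b^{2} to the remainder.
  leading term a: subtract (-\tfrac{7}{2})·f_1 from -\tfrac{7}{2}a - \tfrac{91}{8}b + \tfrac{25}{4} → \tfrac{49}{8}b - \tfrac{129}{4}
  leading term b: no divisor's leading term divides it; move \tfrac{49}{8}b to the remainder.
  leading term 1: no divisor's leading term divides it; move -\tfrac{129}{4} to the remainder.
  remainder 5b^{2} + \tfrac{49}{8}b - \tfrac{129}{4} ≠ 0; add h_3 = 5b^{2} + \tfrac{49}{8}b - \tfrac{129}{4} to the basis.

The other S-polynomials (S(f_1,h_3), S(f_2,h_3)) all reduce to 0 modulo the current basis, so we have a Gröbner basis.
Inter-reduce: drop elements whose leading term is divisible by another's, tail-reduce, and make monic.
Reduced Gröbner basis: {b^{2} + \tfrac{49}{40}b - \tfrac{129}{20}, a + 5b - 11}.
Label its elements g_1 = b^{2} + \tfrac{49}{40}b - \tfrac{129}{20}, g_2 = a + 5b - 11.

Reduce p = -4ab - 10b^{2} + \tfrac{225}{4}b - \tfrac{129}{2} modulo G:
  leading term ab: subtract (-4b)·g_2 from -4ab - 10b^{2} + \tfrac{225}{4}b - \tfrac{129}{2} → 10b^{2} + \tfrac{49}{4}b - \tfrac{129}{2}
  leading term b^{2}: subtract (10)·g_1 from 10b^{2} + \tfrac{49}{4}b - \tfrac{129}{2} → 0
  normal form = 0.
Since the normal form is 0, p ∈ I.

-4ab - 10b^{2} + \tfrac{225}{4}b - \tfrac{129}{2} lies in I (it reduces to 0).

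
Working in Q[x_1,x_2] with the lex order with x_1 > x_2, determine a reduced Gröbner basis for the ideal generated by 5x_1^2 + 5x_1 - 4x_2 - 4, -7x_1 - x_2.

This is the nonlinear analogue of row-reducing a linear system.

f_1 = 5x_1^2 + 5x_1 - 4x_2 - 4, LT = x_1^2.
f_2 = -7x_1 - x_2, LT = x_1.

S(f_1,f_2): lcm = x_1^2. S = -1/7x_1x_2 + x_1 - 4/5x_2 - 4/5.
  leading term x_1x_2: subtract (1/49x_2)·f_2 from -1/7x_1x_2 + x_1 - 4/5x_2 - 4/5 → x_1 + 1/49x_2^2 - 4/5x_2 - 4/5
  leading term x_1: subtract (-1/7)·f_2 from x_1 + 1/49x_2^2 - 4/5x_2 - 4/5 → 1/49x_2^2 - 33/35x_2 - 4/5
  leading term x_2^2: no divisor's leading term divides it; move 1/49x_2^2 to the remainder.
  leading term x_2: no divisor's leading term divides it; move -33/35x_2 to the remainder.
  leading term 1: no divisor's leading term divides it; move -4/5 to the remainder.
  remainder 1/49x_2^2 - 33/35x_2 - 4/5 ≠ 0; add g_3 = 1/49x_2^2 - 33/35x_2 - 4/5 to the basis.

The other S-polynomials (S(f_1,g_3), S(f_2,g_3)) all reduce to 0 modulo the current basis, so we have a Gröbner basis.
Inter-reduce: drop elements whose leading term is divisible by another's, tail-reduce, and make monic.

G = {x_1 + 1/7x_2, x_2^2 - 231/5x_2 - 196/5}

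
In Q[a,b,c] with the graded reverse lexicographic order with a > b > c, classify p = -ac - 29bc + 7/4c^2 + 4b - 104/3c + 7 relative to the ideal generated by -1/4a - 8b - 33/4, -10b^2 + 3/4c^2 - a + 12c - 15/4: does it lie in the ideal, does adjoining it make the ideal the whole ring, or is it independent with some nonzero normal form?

-ac - 29bc + 7/4c^2 + 4b - 104/3c + 7 is independent of I; its normal form modulo I is 3bc + 7/4c^2 + 4b - 5/3c + 7.

First compute the reduced Gröbner basis of I by Buchberger's algorithm.
f_1 = -1/4a - 8b - 33/4, LT = a.
f_2 = -10b^2 + 3/4c^2 - a + 12c - 15/4, LT = b^2.

The S-polynomials (S(f_1,f_2)) all reduce to 0 modulo the current basis, so we have a Gröbner basis.
Inter-reduce: drop elements whose leading term is divisible by another's, tail-reduce, and make monic.
Reduced Gröbner basis: {b^2 - 3/40c^2 - 16/5b - 6/5c - 117/40, a + 32b + 33}.
Label its elements g_1 = b^2 - 3/40c^2 - 16/5b - 6/5c - 117/40, g_2 = a + 32b + 33.

Reduce p = -ac - 29bc + 7/4c^2 + 4b - 104/3c + 7 modulo G:
  leading term ac: subtract (-c)·g_2 from -ac - 29bc + 7/4c^2 + 4b - 104/3c + 7 → 3bc + 7/4c^2 + 4b - 5/3c + 7
  leading term bc: no divisor's leading term divides it; move 3bc to the remainder.
  leading term c^2: no divisor's leading term divides it; move 7/4c^2 to the remainder.
  leading term b: no divisor's leading term divides it; move 4b to the remainder.
  leading term c: no divisor's leading term divides it; move -5/3c to the remainder.
  leading term 1: no divisor's leading term divides it; move 7 to the remainder.
  normal form = 3bc + 7/4c^2 + 4b - 5/3c + 7.
The normal form is nonzero, so p ∉ I. Since p minus its normal form lies in I, I + (p) = I + (r) where r = 3bc + 7/4c^2 + 4b - 5/3c + 7; decide whether this ideal is the whole ring.
Run Buchberger on G together with r (pairs among the g_i already reduce to 0 since G is a Gröbner basis):
g_1 = b^2 - 3/40c^2 - 16/5b - 6/5c - 117/40, LT = b^2.
g_2 = a + 32b + 33, LT = a.
r = 3bc + 7/4c^2 + 4b - 5/3c + 7, LT = bc.

S(g_1,r): lcm = b^2c. S = -7/12bc^2 - 3/40c^3 - 4/3b^2 - 119/45bc - 6/5c^2 - 7/3b - 117/40c.
  leading term bc^2: subtract (-7/36c)·r from -7/12bc^2 - 3/40c^3 - 4/3b^2 - 119/45bc - 6/5c^2 - 7/3b - 117/40c → 191/720c^3 - 4/3b^2 - 28/15bc - 823/540c^2 - 7/3b - 563/360c
  leading term c^3: no divisor's leading term divides it; move 191/720c^3 to the remainder.
  leading term b^2: subtract (-4/3)·g_1 from -4/3b^2 - 28/15bc - 823/540c^2 - 7/3b - 563/360c → -28/15bc - 877/540c^2 - 33/5b - 1139/360c - 39/10
  leading term bc: subtract (-28/45)·r from -28/15bc - 877/540c^2 - 33/5b - 1139/360c - 39/10 → -289/540c^2 - 37/9b - 4537/1080c + 41/90
  leading term c^2: no divisor's leading term divides it; move -289/540c^2 to the remainder.
  leading term b: no divisor's leading term divides it; move -37/9b to the remainder.
  leading term c: no divisor's leading term divides it; move -4537/1080c to the remainder.
  leading term 1: no divisor's leading term divides it; move 41/90 to the remainder.
  remainder 191/720c^3 - 289/540c^2 - 37/9b - 4537/1080c + 41/90 ≠ 0; add m_4 = 191/720c^3 - 289/540c^2 - 37/9b - 4537/1080c + 41/90 to the basis.

The other S-polynomials (S(g_1,g_2), S(g_2,r), S(g_1,m_4), S(g_2,m_4), S(r,m_4)) all reduce to 0 modulo the current basis, so we have a Gröbner basis.
Inter-reduce: drop elements whose leading term is divisible by another's, tail-reduce, and make monic.
Reduced Gröbner basis: {c^3 - 1156/573c^2 - 2960/191b - 9074/573c + 328/191, b^2 - 3/40c^2 - 16/5b - 6/5c - 117/40, bc + 7/12c^2 + 4/3b - 5/9c + 7/3, a + 32b + 33}.
The reduced Gröbner basis of I + (p) is {c^3 - 1156/573c^2 - 2960/191b - 9074/573c + 328/191, b^2 - 3/40c^2 - 16/5b - 6/5c - 117/40, bc + 7/12c^2 + 4/3b - 5/9c + 7/3, a + 32b + 33} ≠ {1}, a proper ideal, so the enlarged system stays consistent: p is independent of I, with normal form 3bc + 7/4c^2 + 4b - 5/3c + 7.

Ideal membership is decidable via reduction modulo a Gröbner basis.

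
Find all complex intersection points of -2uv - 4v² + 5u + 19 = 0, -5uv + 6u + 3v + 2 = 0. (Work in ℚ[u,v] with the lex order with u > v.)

{(-5, 1), (sqrt(2081)/65 + 64/65, -1/20 + sqrt(2081)/20), (64/65 - sqrt(2081)/65, -sqrt(2081)/20 - 1/20)}

Compute a lex Gröbner basis by Buchberger's algorithm.
f_1 = -2uv + 5u - 4v² + 19, LT = uv.
f_2 = -5uv + 6u + 3v + 2, LT = uv.

S(f_1,f_2): lcm = uv. S = -13/10u + 2v² + ⅗v - 91/10.
  reduce S modulo (f_1, f_2):
  remainder -13/10u + 2v² + ⅗v - 91/10 ≠ 0; add h_3 = -13/10u + 2v² + ⅗v - 91/10 to the basis.

S(f_1,h_3): lcm = uv. S = -5/2u + 20/13v³ + 32/13v² - 7v - 19/2.
  reduce S modulo (f_1, f_2, h_3):
  remainder 20/13v³ - 18/13v² - 106/13v + 8 ≠ 0; add h_4 = 20/13v³ - 18/13v² - 106/13v + 8 to the basis.

The other S-polynomials (S(f_2,h_3), S(f_1,h_4), S(f_2,h_4), S(h_3,h_4)) all reduce to 0 modulo the current basis, so we have a Gröbner basis.
Inter-reduce: drop elements whose leading term is divisible by another's, tail-reduce, and make monic.
Reduced Gröbner basis: {u - 20/13v² - 6/13v + 7, v³ - 9/10v² - 53/10v + 26/5}.

The lex basis is triangular: the last element involves only v. Solving v³ - 9/10v² - 53/10v + 26/5 = 0 gives v ∈ {1, -1/20 + sqrt(2081)/20, -sqrt(2081)/20 - 1/20}; substituting each value into the earlier elements determines the remaining variables.
  v = 1: the earlier basis element becomes u + 5 = 0, giving u = -5 — point (-5, 1).
  v = -1/20 + sqrt(2081)/20: the earlier basis element becomes u - 64/65 - sqrt(2081)/65 = 0, giving u = sqrt(2081)/65 + 64/65 — point (sqrt(2081)/65 + 64/65, -1/20 + sqrt(2081)/20).
  v = -sqrt(2081)/20 - 1/20: the earlier basis element becomes u - 64/65 + sqrt(2081)/65 = 0, giving u = 64/65 - sqrt(2081)/65 — point (64/65 - sqrt(2081)/65, -sqrt(2081)/20 - 1/20).
This is the nonlinear analogue of row-reducing a linear system.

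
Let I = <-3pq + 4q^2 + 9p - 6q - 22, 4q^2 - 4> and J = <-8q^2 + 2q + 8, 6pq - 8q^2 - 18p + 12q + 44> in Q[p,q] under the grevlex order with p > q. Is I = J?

Since reduced Gröbner bases are canonical representatives of ideals under a given ordering, it suffices to compute and compare them.
Buchberger on the first generating set:
f_1 = -3pq + 4q^2 + 9p - 6q - 22, LT = pq.
f_2 = 4q^2 - 4, LT = q^2.

S(f_1,f_2): lcm = pq^2. S = -4/3q^3 - 3pq + 2q^2 + p + 22/3q.
  leading term q^3: subtract (-1/3q)·f_2 from -4/3q^3 - 3pq + 2q^2 + p + 22/3q → -3pq + 2q^2 + p + 6q
  leading term pq: subtract (1)·f_1 from -3pq + 2q^2 + p + 6q → -2q^2 - 8p + 12q + 22
  leading term q^2: subtract (-1/2)·f_2 from -2q^2 - 8p + 12q + 22 → -8p + 12q + 20
  leading term p: no divisor's leading term divides it; move -8p to the remainder.
  leading term q: no divisor's leading term divides it; move 12q to the remainder.
  leading term 1: no divisor's leading term divides it; move 20 to the remainder.
  remainder -8p + 12q + 20 ≠ 0; add g_3 = -8p + 12q + 20 to the basis.

The other S-polynomials (S(f_1,g_3), S(f_2,g_3)) all reduce to 0 modulo the current basis, so we have a Gröbner basis.
Inter-reduce: drop elements whose leading term is divisible by another's, tail-reduce, and make monic.
Reduced Gröbner basis: {q^2 - 1, p - 3/2q - 5/2}.

Buchberger on the second generating set:
h_1 = -8q^2 + 2q + 8, LT = q^2.
h_2 = 6pq - 8q^2 - 18p + 12q + 44, LT = pq.

S(h_1,h_2): lcm = pq^2. S = 4/3q^3 + 11/4pq - 2q^2 - p - 22/3q.
  leading term q^3: subtract (-1/6q)·h_1 from 4/3q^3 + 11/4pq - 2q^2 - p - 22/3q → 11/4pq - 5/3q^2 - p - 6q
  leading term pq: subtract (11/24)·h_2 from 11/4pq - 5/3q^2 - p - 6q → 2q^2 + 29/4p - 23/2q - 121/6
  leading term q^2: subtract (-1/4)·h_1 from 2q^2 + 29/4p - 23/2q - 121/6 → 29/4p - 11q - 109/6
  leading term p: no divisor's leading term divides it; move 29/4p to the remainder.
  leading term q: no divisor's leading term divides it; move -11q to the remainder.
  leading term 1: no divisor's leading term divides it; move -109/6 to the remainder.
  remainder 29/4p - 11q - 109/6 ≠ 0; add k_3 = 29/4p - 11q - 109/6 to the basis.

The other S-polynomials (S(h_1,k_3), S(h_2,k_3)) all reduce to 0 modulo the current basis, so we have a Gröbner basis.
Inter-reduce: drop elements whose leading term is divisible by another's, tail-reduce, and make monic.
Reduced Gröbner basis: {q^2 - 1/4q - 1, p - 44/29q - 218/87}.

These differ, so the ideals are not equal.
The choice of monomial ordering does not affect the verdict — as long as both bases are computed under the same ordering, their equality decides ideal equality.

No, the ideals differ.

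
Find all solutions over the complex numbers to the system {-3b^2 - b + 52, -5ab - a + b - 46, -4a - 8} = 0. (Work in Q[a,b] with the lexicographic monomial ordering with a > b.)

{(-2, 4)}

Compute a lex Gröbner basis by Buchberger's algorithm.
f_1 = -3b^2 - b + 52, LT = b^2.
f_2 = -5ab - a + b - 46, LT = ab.
f_3 = -4a - 8, LT = a.

S(f_1,f_2): lcm = ab^2. S = 2/15ab - 52/3a + 1/5b^2 - 46/5b.
  leading term ab: subtract (-2/75)·f_2 from 2/15ab - 52/3a + 1/5b^2 - 46/5b → -434/25a + 1/5b^2 - 688/75b - 92/75
  leading term a: subtract (217/50)·f_3 from -434/25a + 1/5b^2 - 688/75b - 92/75 → 1/5b^2 - 688/75b + 2512/75
  leading term b^2: subtract (-1/15)·f_1 from 1/5b^2 - 688/75b + 2512/75 → -231/25b + 924/25
  leading term b: no divisor's leading term divides it; move -231/25b to the remainder.
  leading term 1: no divisor's leading term divides it; move 924/25 to the remainder.
  remainder -231/25b + 924/25 ≠ 0; add h_4 = -231/25b + 924/25 to the basis.

The other S-polynomials (S(f_1,f_3), S(f_2,f_3), S(f_1,h_4), S(f_2,h_4), S(f_3,h_4)) all reduce to 0 modulo the current basis, so we have a Gröbner basis.
Inter-reduce: drop elements whose leading term is divisible by another's, tail-reduce, and make monic.
Reduced Gröbner basis: {a + 2, b - 4}.

Since the basis is lex-ordered, b - 4 is univariate in b. Its roots are {4}. Back-substituting each root into the other basis elements fixes the other coordinates.
  b = 4: the earlier basis element becomes a + 2 = 0, giving a = -2 — point (-2, 4).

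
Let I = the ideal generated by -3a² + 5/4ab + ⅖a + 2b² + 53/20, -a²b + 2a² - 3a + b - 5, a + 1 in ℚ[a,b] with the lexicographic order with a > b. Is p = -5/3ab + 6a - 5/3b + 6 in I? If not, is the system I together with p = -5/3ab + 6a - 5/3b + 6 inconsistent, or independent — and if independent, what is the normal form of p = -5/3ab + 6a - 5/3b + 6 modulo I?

First compute the reduced Gröbner basis of I by Buchberger's algorithm.
f_1 = -3a² + 5/4ab + ⅖a + 2b² + 53/20, LT = a².
f_2 = -a²b + 2a² - 3a + b - 5, LT = a²b.
f_3 = a + 1, LT = a.

S(f_1,f_2): lcm = a²b. S = 2a² - 5/12ab² - 2/15ab - 3a - ⅔b³ + 7/60b - 5.
  leading term a²: subtract (-⅔)·f_1 from 2a² - 5/12ab² - 2/15ab - 3a - ⅔b³ + 7/60b - 5 → -5/12ab² + 7/10ab - 41/15a - ⅔b³ + 4/3b² + 7/60b - 97/30
  leading term ab²: subtract (-5/12b²)·f_3 from -5/12ab² + 7/10ab - 41/15a - ⅔b³ + 4/3b² + 7/60b - 97/30 → 7/10ab - 41/15a - ⅔b³ + 7/4b² + 7/60b - 97/30
  leading term ab: subtract (7/10b)·f_3 from 7/10ab - 41/15a - ⅔b³ + 7/4b² + 7/60b - 97/30 → -41/15a - ⅔b³ + 7/4b² - 7/12b - 97/30
  leading term a: subtract (-41/15)·f_3 from -41/15a - ⅔b³ + 7/4b² - 7/12b - 97/30 → -⅔b³ + 7/4b² - 7/12b - ½
  leading term b³: no divisor's leading term divides it; move -⅔b³ to the remainder.
  leading term b²: no divisor's leading term divides it; move 7/4b² to the remainder.
  leading term b: no divisor's leading term divides it; move -7/12b to the remainder.
  leading term 1: no divisor's leading term divides it; move -½ to the remainder.
  remainder -⅔b³ + 7/4b² - 7/12b - ½ ≠ 0; add h_4 = -⅔b³ + 7/4b² - 7/12b - ½ to the basis.

S(f_1,f_3): lcm = a². S = -5/12ab - 17/15a - ⅔b² - 53/60.
  leading term ab: subtract (-5/12b)·f_3 from -5/12ab - 17/15a - ⅔b² - 53/60 → -17/15a - ⅔b² + 5/12b - 53/60
  leading term a: subtract (-17/15)·f_3 from -17/15a - ⅔b² + 5/12b - 53/60 → -⅔b² + 5/12b + ¼
  leading term b²: no divisor's leading term divides it; move -⅔b² to the remainder.
  leading term b: no divisor's leading term divides it; move 5/12b to the remainder.
  leading term 1: no divisor's leading term divides it; move ¼ to the remainder.
  remainder -⅔b² + 5/12b + ¼ ≠ 0; add h_5 = -⅔b² + 5/12b + ¼ to the basis.

The other S-polynomials (S(f_2,f_3), S(f_1,h_4), S(f_2,h_4), S(f_3,h_4), S(f_1,h_5), S(f_2,h_5), S(f_3,h_5), S(h_4,h_5)) all reduce to 0 modulo the current basis, so we have a Gröbner basis.
Inter-reduce: drop elements whose leading term is divisible by another's, tail-reduce, and make monic.
Reduced Gröbner basis: {a + 1, b² - ⅝b - ⅜}.
Label its elements g_1 = a + 1, g_2 = b² - ⅝b - ⅜.

Reduce p = -5/3ab + 6a - 5/3b + 6 modulo G:
  leading term ab: subtract (-5/3b)·g_1 from -5/3ab + 6a - 5/3b + 6 → 6a + 6
  leading term a: subtract (6)·g_1 from 6a + 6 → 0
  normal form = 0.
Since the normal form is 0, p ∈ I.

Ideal membership is decidable via reduction modulo a Gröbner basis.

-5/3ab + 6a - 5/3b + 6 lies in I (it reduces to 0).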